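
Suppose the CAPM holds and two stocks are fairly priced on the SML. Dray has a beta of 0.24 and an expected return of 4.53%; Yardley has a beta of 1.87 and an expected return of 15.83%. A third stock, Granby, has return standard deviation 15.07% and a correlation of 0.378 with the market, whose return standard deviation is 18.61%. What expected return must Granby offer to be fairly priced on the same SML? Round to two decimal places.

MRP = (15.83% − 4.53%) / (1.87 − 0.24) = 6.9325%
R_f = 4.53% − 0.24 × 6.9325% = 2.8662%
β_Granby = ρ·σ_i/σ_m = 0.378 × 15.07 / 18.61 = 0.3061
E(R_Granby) = R_f + β × MRP = 2.8662% + 0.3061 × 6.9325% = 4.99%

4.99%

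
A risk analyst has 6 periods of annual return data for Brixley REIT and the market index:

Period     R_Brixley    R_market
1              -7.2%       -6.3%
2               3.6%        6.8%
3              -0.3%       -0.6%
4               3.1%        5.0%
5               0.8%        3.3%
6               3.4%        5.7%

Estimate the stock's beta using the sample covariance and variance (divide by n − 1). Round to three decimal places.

0.814

Mean R_i = (-7.2 + 3.6 − 0.3 + 3.1 + 0.8 + 3.4) / 6 = 0.5667%
Mean R_m = (-6.3 + 6.8 − 0.6 + 5.0 + 3.3 + 5.7) / 6 = 2.3167%
Σ(R_i − R̄_i)(R_m − R̄_m) = 99.6633  ⇒  Cov = 99.6633 / 5 = 19.9327
Σ(R_m − R̄_m)² = 122.4683  ⇒  Var(R_m) = 122.4683 / 5 = 24.4937
β = Cov / Var(R_m) = 19.9327 / 24.4937 = 0.8138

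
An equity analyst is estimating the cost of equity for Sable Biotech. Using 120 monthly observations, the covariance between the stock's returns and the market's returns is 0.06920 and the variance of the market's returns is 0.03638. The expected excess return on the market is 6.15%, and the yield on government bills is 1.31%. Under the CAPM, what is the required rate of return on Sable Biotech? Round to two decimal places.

β = Cov(R_i, R_m) / Var(R_m) = 0.06920 / 0.03638 = 1.9021
E(R) = R_f + β × MRP = 1.31% + 1.9021 × 6.15% = 13.01%

13.01%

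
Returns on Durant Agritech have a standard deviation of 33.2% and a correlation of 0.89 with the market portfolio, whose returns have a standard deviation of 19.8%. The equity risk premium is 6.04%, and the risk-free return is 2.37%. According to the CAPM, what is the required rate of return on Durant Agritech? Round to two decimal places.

11.38%

β = ρ × σ_i / σ_m = 0.89 × 33.2% / 19.8% = 1.4923
E(R) = 2.37% + 1.4923 × 6.04% = 11.38%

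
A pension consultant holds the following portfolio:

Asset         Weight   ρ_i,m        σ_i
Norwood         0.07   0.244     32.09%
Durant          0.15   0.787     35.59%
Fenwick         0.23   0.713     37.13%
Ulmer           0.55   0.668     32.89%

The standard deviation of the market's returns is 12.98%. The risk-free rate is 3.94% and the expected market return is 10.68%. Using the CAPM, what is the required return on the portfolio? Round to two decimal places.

β_Norwood = 0.244 × 32.09% / 12.98% = 0.6032
β_Durant = 0.787 × 35.59% / 12.98% = 2.1579
β_Fenwick = 0.713 × 37.13% / 12.98% = 2.0396
β_Ulmer = 0.668 × 32.89% / 12.98% = 1.6926
β_P = Σ w_i β_i = 0.07×0.6032 + 0.15×2.1579 + 0.23×2.0396 + 0.55×1.6926 = 1.7659
MRP = 10.68% − 3.94% = 6.74%
E(R_P) = R_f + β_P × MRP = 3.94% + 1.7659 × 6.74% = 15.84%

15.84%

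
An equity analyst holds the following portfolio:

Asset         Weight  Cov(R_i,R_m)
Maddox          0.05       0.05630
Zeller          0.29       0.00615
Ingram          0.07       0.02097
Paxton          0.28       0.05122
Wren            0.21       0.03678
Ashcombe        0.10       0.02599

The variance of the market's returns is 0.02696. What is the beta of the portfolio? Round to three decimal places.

β_Maddox = 0.05630 / 0.02696 = 2.0883
β_Zeller = 0.00615 / 0.02696 = 0.2281
β_Ingram = 0.02097 / 0.02696 = 0.7778
β_Paxton = 0.05122 / 0.02696 = 1.8999
β_Wren = 0.03678 / 0.02696 = 1.3642
β_Ashcombe = 0.02599 / 0.02696 = 0.9640
β_P = Σ w_i β_i = 0.05×2.0883 + 0.29×0.2281 + 0.07×0.7778 + 0.28×1.8999 + 0.21×1.3642 + 0.10×0.9640 = 1.1399

1.140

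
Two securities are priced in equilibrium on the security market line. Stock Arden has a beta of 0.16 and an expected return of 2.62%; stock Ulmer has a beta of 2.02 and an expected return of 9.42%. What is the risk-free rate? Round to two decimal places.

2.04%

Both satisfy E(R) = R_f + β·MRP, so the slope of the SML is
MRP = (9.42% − 2.62%) / (2.02 − 0.16) = 6.80% / 1.86 = 3.6559%
R_f = E(R_Arden) − β_Arden·MRP = 2.62% − 0.16 × 3.6559% = 2.0351%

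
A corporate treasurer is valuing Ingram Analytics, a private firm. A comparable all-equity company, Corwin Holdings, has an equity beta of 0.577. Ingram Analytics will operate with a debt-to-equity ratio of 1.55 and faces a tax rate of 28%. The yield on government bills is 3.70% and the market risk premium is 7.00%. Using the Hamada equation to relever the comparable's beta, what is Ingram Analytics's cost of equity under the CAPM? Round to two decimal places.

β_L = β_U × [1 + (1 − t)(D/E)] = 0.577 × [1 + (1 − 0.28) × 1.55]
    = 0.577 × [1 + 0.72 × 1.55] = 0.577 × 2.1160 = 1.2209
E(R) = R_f + β_L × MRP = 3.70% + 1.2209 × 7.00% = 12.25%

12.25%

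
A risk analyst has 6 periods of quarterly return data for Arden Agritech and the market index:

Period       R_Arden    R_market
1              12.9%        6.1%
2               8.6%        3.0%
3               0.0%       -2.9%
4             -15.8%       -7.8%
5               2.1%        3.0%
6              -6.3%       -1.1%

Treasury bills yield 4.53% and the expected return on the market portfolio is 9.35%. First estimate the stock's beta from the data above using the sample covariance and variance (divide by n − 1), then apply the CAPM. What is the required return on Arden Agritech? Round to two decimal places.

Mean R_i = (12.9 + 8.6 + 0.0 − 15.8 + 2.1 − 6.3) / 6 = 0.2500%
Mean R_m = (6.1 + 3.0 − 2.9 − 7.8 + 3.0 − 1.1) / 6 = 0.0500%
Σ(R_i − R̄_i)(R_m − R̄_m) = 240.8850  ⇒  Cov = 240.8850 / 5 = 48.1770
Σ(R_m − R̄_m)² = 125.6550  ⇒  Var(R_m) = 125.6550 / 5 = 25.1310
β = Cov / Var(R_m) = 48.1770 / 25.1310 = 1.9170
MRP = 9.35% − 4.53% = 4.82%
E(R) = R_f + β × MRP = 4.53% + 1.9170 × 4.82% = 13.77%

13.77%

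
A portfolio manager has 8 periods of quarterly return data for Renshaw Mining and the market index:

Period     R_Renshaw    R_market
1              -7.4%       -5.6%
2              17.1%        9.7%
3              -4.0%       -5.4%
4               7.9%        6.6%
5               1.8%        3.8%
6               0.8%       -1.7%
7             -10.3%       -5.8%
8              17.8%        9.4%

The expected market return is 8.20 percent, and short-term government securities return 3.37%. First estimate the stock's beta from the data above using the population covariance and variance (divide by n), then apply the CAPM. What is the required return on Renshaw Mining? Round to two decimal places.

Mean R_i = (-7.4 + 17.1 − 4.0 + 7.9 + 1.8 + 0.8 − 10.3 + 17.8) / 8 = 2.9625%
Mean R_m = (-5.6 + 9.7 − 5.4 + 6.6 + 3.8 − 1.7 − 5.8 + 9.4) / 8 = 1.3750%
Σ(R_i − R̄_i)(R_m − R̄_m) = 481.0025  ⇒  Cov = 481.0025 / 8 = 60.1253
Σ(R_m − R̄_m)² = 322.3750  ⇒  Var(R_m) = 322.3750 / 8 = 40.2969
β = Cov / Var(R_m) = 60.1253 / 40.2969 = 1.4921
MRP = 8.20% − 3.37% = 4.83%
E(R) = R_f + β × MRP = 3.37% + 1.4921 × 4.83% = 10.58%

10.58%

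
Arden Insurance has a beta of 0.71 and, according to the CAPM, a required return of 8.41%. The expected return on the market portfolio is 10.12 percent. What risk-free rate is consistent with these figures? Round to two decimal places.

4.22%

E(R) = R_f + β(E(R_m) − R_f) = R_f(1 − β) + β·E(R_m)
8.41% = R_f × (1 − 0.71) + 0.71 × 10.12%
8.41% = R_f × 0.29 + 7.1852%
R_f = (8.41% − 7.1852%) / 0.29 = 4.22%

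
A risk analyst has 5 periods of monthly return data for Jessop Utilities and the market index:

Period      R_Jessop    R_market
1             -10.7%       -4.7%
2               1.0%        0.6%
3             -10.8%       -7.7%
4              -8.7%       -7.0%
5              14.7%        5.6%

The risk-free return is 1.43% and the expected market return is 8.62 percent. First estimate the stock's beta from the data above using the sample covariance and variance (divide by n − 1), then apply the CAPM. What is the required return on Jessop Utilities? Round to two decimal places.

14.93%

Mean R_i = (-10.7 + 1.0 − 10.8 − 8.7 + 14.7) / 5 = -2.9000%
Mean R_m = (-4.7 + 0.6 − 7.7 − 7.0 + 5.6) / 5 = -2.6400%
Σ(R_i − R̄_i)(R_m − R̄_m) = 238.9900  ⇒  Cov = 238.9900 / 4 = 59.7475
Σ(R_m − R̄_m)² = 127.2520  ⇒  Var(R_m) = 127.2520 / 4 = 31.8130
β = Cov / Var(R_m) = 59.7475 / 31.8130 = 1.8781
MRP = 8.62% − 1.43% = 7.19%
E(R) = R_f + β × MRP = 1.43% + 1.8781 × 7.19% = 14.93%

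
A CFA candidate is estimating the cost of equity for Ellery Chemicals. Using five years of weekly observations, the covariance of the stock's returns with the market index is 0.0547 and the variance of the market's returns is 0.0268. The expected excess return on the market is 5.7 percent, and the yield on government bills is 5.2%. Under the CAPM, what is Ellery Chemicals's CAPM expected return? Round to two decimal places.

β = Cov(R_i, R_m) / Var(R_m) = 0.0547 / 0.0268 = 2.0410
E(R) = R_f + β × MRP = 5.2% + 2.0410 × 5.7% = 16.83%

16.83%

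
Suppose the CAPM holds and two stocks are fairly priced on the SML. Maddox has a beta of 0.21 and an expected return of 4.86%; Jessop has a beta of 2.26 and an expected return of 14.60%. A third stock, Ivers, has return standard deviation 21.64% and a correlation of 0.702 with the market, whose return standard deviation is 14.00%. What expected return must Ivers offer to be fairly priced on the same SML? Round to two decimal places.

9.02%

MRP = (14.60% − 4.86%) / (2.26 − 0.21) = 4.7512%
R_f = 4.86% − 0.21 × 4.7512% = 3.8622%
β_Ivers = ρ·σ_i/σ_m = 0.702 × 21.64 / 14.00 = 1.0851
E(R_Ivers) = R_f + β × MRP = 3.8622% + 1.0851 × 4.7512% = 9.02%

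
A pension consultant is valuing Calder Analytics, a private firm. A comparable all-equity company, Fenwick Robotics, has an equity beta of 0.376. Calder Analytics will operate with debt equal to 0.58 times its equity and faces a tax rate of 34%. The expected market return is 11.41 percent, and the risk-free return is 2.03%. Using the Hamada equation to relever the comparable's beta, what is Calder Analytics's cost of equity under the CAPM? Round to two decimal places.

β_L = β_U × [1 + (1 − t)(D/E)] = 0.376 × [1 + (1 − 0.34) × 0.58]
    = 0.376 × [1 + 0.66 × 0.58] = 0.376 × 1.3828 = 0.5199
MRP = 11.41% − 2.03% = 9.38%
E(R) = R_f + β_L × MRP = 2.03% + 0.5199 × 9.38% = 6.91%

6.91%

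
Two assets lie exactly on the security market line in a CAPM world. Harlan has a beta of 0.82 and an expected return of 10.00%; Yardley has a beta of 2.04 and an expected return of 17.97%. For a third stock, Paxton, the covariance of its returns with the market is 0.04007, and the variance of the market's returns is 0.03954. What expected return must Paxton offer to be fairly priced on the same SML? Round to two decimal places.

MRP = (17.97% − 10.00%) / (2.04 − 0.82) = 6.5328%
R_f = 10.00% − 0.82 × 6.5328% = 4.6431%
β_Paxton = Cov / Var(R_m) = 0.04007 / 0.03954 = 1.0134
E(R_Paxton) = R_f + β × MRP = 4.6431% + 1.0134 × 6.5328% = 11.26%

11.26%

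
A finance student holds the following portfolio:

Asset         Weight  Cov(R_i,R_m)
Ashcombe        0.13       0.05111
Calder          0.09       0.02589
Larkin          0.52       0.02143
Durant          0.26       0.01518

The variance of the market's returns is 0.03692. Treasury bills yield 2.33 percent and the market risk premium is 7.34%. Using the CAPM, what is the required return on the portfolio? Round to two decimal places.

7.11%

β_Ashcombe = 0.05111 / 0.03692 = 1.3843
β_Calder = 0.02589 / 0.03692 = 0.7012
β_Larkin = 0.02143 / 0.03692 = 0.5804
β_Durant = 0.01518 / 0.03692 = 0.4112
β_P = Σ w_i β_i = 0.13×1.3843 + 0.09×0.7012 + 0.52×0.5804 + 0.26×0.4112 = 0.6518
E(R_P) = R_f + β_P × MRP = 2.33% + 0.6518 × 7.34% = 7.11%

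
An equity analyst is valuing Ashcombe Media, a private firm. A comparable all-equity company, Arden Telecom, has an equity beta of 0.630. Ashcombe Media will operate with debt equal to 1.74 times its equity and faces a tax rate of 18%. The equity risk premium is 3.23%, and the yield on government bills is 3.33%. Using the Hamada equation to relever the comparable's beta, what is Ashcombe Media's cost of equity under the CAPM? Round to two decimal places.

8.27%

β_L = β_U × [1 + (1 − t)(D/E)] = 0.630 × [1 + (1 − 0.18) × 1.74]
    = 0.630 × [1 + 0.82 × 1.74] = 0.630 × 2.4268 = 1.5289
E(R) = R_f + β_L × MRP = 3.33% + 1.5289 × 3.23% = 8.27%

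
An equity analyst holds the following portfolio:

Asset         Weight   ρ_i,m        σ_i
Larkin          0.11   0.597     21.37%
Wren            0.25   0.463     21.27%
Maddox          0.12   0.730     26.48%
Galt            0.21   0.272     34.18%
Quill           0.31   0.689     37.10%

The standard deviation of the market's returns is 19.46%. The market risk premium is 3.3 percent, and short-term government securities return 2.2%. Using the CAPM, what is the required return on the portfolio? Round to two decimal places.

4.92%

β_Larkin = 0.597 × 21.37% / 19.46% = 0.6556
β_Wren = 0.463 × 21.27% / 19.46% = 0.5061
β_Maddox = 0.730 × 26.48% / 19.46% = 0.9933
β_Galt = 0.272 × 34.18% / 19.46% = 0.4777
β_Quill = 0.689 × 37.10% / 19.46% = 1.3136
β_P = Σ w_i β_i = 0.11×0.6556 + 0.25×0.5061 + 0.12×0.9933 + 0.21×0.4777 + 0.31×1.3136 = 0.8254
E(R_P) = R_f + β_P × MRP = 2.2% + 0.8254 × 3.3% = 4.92%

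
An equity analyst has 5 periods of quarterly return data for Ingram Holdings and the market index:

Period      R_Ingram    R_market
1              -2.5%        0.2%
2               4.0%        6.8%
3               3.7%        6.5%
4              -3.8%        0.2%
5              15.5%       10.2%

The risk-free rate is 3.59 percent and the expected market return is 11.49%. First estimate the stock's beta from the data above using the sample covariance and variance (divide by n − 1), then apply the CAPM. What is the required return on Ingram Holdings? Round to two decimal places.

Mean R_i = (-2.5 + 4.0 + 3.7 − 3.8 + 15.5) / 5 = 3.3800%
Mean R_m = (0.2 + 6.8 + 6.5 + 0.2 + 10.2) / 5 = 4.7800%
Σ(R_i − R̄_i)(R_m − R̄_m) = 127.3080  ⇒  Cov = 127.3080 / 4 = 31.8270
Σ(R_m − R̄_m)² = 78.3680  ⇒  Var(R_m) = 78.3680 / 4 = 19.5920
β = Cov / Var(R_m) = 31.8270 / 19.5920 = 1.6245
MRP = 11.49% − 3.59% = 7.90%
E(R) = R_f + β × MRP = 3.59% + 1.6245 × 7.90% = 16.42%

16.42%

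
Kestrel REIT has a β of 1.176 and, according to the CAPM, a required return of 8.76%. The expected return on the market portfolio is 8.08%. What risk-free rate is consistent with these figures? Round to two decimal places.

4.22%

E(R) = R_f + β(E(R_m) − R_f) = R_f(1 − β) + β·E(R_m)
8.76% = R_f × (1 − 1.176) + 1.176 × 8.08%
8.76% = R_f × -0.176 + 9.50208%
R_f = (8.76% − 9.50208%) / -0.176 = 4.22%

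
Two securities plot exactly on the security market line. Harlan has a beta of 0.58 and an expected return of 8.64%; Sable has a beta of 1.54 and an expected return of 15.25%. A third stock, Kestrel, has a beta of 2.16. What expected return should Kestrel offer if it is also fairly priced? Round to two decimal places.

19.52%

MRP (SML slope) = (15.25% − 8.64%) / (1.54 − 0.58) = 6.61% / 0.96 = 6.8854%
R_f (intercept) = 8.64% − 0.58 × 6.8854% = 4.6465%
E(R_Kestrel) = R_f + β × MRP = 4.6465% + 2.16 × 6.8854% = 19.52%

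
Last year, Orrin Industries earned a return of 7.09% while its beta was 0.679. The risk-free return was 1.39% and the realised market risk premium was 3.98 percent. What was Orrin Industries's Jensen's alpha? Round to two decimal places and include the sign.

+3.00%

CAPM benchmark = R_f + β(R_m − R_f) = 1.39% + 0.679 × 3.98% = 4.09242%
α = actual − benchmark = 7.09% − 4.09242% = +3.00%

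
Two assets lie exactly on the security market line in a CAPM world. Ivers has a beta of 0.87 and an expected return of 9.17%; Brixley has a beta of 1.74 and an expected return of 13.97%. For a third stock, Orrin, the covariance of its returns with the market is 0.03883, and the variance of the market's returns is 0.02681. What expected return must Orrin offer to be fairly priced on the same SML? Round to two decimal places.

MRP = (13.97% − 9.17%) / (1.74 − 0.87) = 5.5172%
R_f = 9.17% − 0.87 × 5.5172% = 4.3700%
β_Orrin = Cov / Var(R_m) = 0.03883 / 0.02681 = 1.4483
E(R_Orrin) = R_f + β × MRP = 4.3700% + 1.4483 × 5.5172% = 12.36%

12.36%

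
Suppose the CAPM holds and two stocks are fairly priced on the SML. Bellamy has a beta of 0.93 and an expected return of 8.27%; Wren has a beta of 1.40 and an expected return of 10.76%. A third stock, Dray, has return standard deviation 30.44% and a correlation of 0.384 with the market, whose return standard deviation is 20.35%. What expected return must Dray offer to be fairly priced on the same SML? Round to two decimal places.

MRP = (10.76% − 8.27%) / (1.40 − 0.93) = 5.2979%
R_f = 8.27% − 0.93 × 5.2979% = 3.3430%
β_Dray = ρ·σ_i/σ_m = 0.384 × 30.44 / 20.35 = 0.5744
E(R_Dray) = R_f + β × MRP = 3.3430% + 0.5744 × 5.2979% = 6.39%

6.39%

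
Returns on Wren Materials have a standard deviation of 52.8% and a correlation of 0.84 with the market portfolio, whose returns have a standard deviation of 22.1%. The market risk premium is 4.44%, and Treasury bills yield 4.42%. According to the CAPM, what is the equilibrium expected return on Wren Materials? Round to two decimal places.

13.33%

β = ρ × σ_i / σ_m = 0.84 × 52.8% / 22.1% = 2.0069
E(R) = 4.42% + 2.0069 × 4.44% = 13.33%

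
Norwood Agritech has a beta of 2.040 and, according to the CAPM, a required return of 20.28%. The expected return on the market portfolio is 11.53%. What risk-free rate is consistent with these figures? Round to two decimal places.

3.12%

E(R) = R_f + β(E(R_m) − R_f) = R_f(1 − β) + β·E(R_m)
20.28% = R_f × (1 − 2.040) + 2.040 × 11.53%
20.28% = R_f × -1.040 + 23.52120%
R_f = (20.28% − 23.52120%) / -1.040 = 3.12%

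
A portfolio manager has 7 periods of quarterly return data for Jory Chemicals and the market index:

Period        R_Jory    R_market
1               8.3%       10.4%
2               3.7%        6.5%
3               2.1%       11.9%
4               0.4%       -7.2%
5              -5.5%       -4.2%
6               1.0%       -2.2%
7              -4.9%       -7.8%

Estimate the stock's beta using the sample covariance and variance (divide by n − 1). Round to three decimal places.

0.444

Mean R_i = (8.3 + 3.7 + 2.1 + 0.4 − 5.5 + 1.0 − 4.9) / 7 = 0.7286%
Mean R_m = (10.4 + 6.5 + 11.9 − 7.2 − 4.2 − 2.2 − 7.8) / 7 = 1.0571%
Σ(R_i − R̄_i)(R_m − R̄_m) = 186.2086  ⇒  Cov = 186.2086 / 6 = 31.0348
Σ(R_m − R̄_m)² = 419.3571  ⇒  Var(R_m) = 419.3571 / 6 = 69.8929
β = Cov / Var(R_m) = 31.0348 / 69.8929 = 0.4440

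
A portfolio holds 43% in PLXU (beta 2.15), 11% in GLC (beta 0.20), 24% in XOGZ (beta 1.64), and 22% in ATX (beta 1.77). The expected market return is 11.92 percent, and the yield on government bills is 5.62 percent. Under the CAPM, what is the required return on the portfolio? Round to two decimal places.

16.52%

β_P = Σ w_i β_i = 0.43×2.15 + 0.11×0.20 + 0.24×1.64 + 0.22×1.77 = 1.7295
MRP = 11.92% − 5.62% = 6.30%
E(R_P) = R_f + β_P × MRP = 5.62% + 1.7295 × 6.30% = 16.52%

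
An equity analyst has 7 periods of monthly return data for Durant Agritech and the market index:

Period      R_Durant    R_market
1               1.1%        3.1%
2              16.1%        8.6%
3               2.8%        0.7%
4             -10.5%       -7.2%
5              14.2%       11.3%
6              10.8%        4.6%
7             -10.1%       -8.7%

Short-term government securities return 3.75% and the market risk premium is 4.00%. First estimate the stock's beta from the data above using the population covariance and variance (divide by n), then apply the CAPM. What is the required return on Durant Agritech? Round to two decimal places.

Mean R_i = (1.1 + 16.1 + 2.8 − 10.5 + 14.2 + 10.8 − 10.1) / 7 = 3.4857%
Mean R_m = (3.1 + 8.6 + 0.7 − 7.2 + 11.3 + 4.6 − 8.7) / 7 = 1.7714%
Σ(R_i − R̄_i)(R_m − R̄_m) = 474.2171  ⇒  Cov = 474.2171 / 7 = 67.7453
Σ(R_m − R̄_m)² = 338.4743  ⇒  Var(R_m) = 338.4743 / 7 = 48.3535
β = Cov / Var(R_m) = 67.7453 / 48.3535 = 1.4010
E(R) = R_f + β × MRP = 3.75% + 1.4010 × 4.00% = 9.35%

9.35%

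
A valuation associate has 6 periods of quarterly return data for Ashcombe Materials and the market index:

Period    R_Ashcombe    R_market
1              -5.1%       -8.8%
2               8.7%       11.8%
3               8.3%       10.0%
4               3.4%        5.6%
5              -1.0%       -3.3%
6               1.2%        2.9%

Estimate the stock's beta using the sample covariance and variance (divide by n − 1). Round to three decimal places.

Mean R_i = (-5.1 + 8.7 + 8.3 + 3.4 − 1.0 + 1.2) / 6 = 2.5833%
Mean R_m = (-8.8 + 11.8 + 10.0 + 5.6 − 3.3 + 2.9) / 6 = 3.0333%
Σ(R_i − R̄_i)(R_m − R̄_m) = 209.3433  ⇒  Cov = 209.3433 / 5 = 41.8687
Σ(R_m − R̄_m)² = 312.1333  ⇒  Var(R_m) = 312.1333 / 5 = 62.4267
β = Cov / Var(R_m) = 41.8687 / 62.4267 = 0.6707

0.671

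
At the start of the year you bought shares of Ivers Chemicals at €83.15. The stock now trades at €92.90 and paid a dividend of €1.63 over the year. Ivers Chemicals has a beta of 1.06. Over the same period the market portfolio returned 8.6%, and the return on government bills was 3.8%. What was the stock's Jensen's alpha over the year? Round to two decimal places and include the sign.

+4.80%

Realised HPR = (P1 + D1 − P0) / P0 = (92.90 + 1.63 − 83.15) / 83.15 = 11.38 / 83.15 = 13.6861%
MRP = 8.6% − 3.8% = 4.80%
CAPM required = R_f + β·MRP = 3.8% + 1.06 × 4.8% = 8.8880%
α = realised − required = 13.6861% − 8.8880% = +4.80%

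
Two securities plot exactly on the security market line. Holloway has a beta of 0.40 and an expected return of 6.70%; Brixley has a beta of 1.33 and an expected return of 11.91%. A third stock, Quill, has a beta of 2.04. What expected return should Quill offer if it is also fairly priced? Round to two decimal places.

15.89%

MRP (SML slope) = (11.91% − 6.70%) / (1.33 − 0.40) = 5.21% / 0.93 = 5.6022%
R_f (intercept) = 6.70% − 0.40 × 5.6022% = 4.4591%
E(R_Quill) = R_f + β × MRP = 4.4591% + 2.04 × 5.6022% = 15.89%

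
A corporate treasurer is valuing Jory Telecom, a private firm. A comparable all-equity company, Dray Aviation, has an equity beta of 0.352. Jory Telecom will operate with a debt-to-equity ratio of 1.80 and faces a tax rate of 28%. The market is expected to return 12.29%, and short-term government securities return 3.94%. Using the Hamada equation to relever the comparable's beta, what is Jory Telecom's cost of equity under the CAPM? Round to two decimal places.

10.69%

β_L = β_U × [1 + (1 − t)(D/E)] = 0.352 × [1 + (1 − 0.28) × 1.80]
    = 0.352 × [1 + 0.72 × 1.80] = 0.352 × 2.2960 = 0.8082
MRP = 12.29% − 3.94% = 8.35%
E(R) = R_f + β_L × MRP = 3.94% + 0.8082 × 8.35% = 10.69%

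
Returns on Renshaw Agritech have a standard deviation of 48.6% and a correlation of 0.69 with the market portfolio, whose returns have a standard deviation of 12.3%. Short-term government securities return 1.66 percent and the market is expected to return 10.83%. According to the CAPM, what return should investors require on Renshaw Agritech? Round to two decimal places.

26.66%

β = ρ × σ_i / σ_m = 0.69 × 48.6% / 12.3% = 2.7263
MRP = 10.83% − 1.66% = 9.17%
E(R) = 1.66% + 2.7263 × 9.17% = 26.66%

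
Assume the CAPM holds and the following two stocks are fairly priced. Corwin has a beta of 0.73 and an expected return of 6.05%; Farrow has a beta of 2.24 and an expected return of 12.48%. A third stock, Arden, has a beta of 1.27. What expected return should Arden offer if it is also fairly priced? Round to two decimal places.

8.35%

MRP (SML slope) = (12.48% − 6.05%) / (2.24 − 0.73) = 6.43% / 1.51 = 4.2583%
R_f (intercept) = 6.05% − 0.73 × 4.2583% = 2.9414%
E(R_Arden) = R_f + β × MRP = 2.9414% + 1.27 × 4.2583% = 8.35%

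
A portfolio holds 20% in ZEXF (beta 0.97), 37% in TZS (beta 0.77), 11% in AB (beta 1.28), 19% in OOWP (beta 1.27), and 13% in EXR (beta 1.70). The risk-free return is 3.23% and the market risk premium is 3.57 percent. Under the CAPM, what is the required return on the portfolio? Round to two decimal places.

7.09%

β_P = Σ w_i β_i = 0.20×0.97 + 0.37×0.77 + 0.11×1.28 + 0.19×1.27 + 0.13×1.70 = 1.0820
E(R_P) = R_f + β_P × MRP = 3.23% + 1.0820 × 3.57% = 7.09%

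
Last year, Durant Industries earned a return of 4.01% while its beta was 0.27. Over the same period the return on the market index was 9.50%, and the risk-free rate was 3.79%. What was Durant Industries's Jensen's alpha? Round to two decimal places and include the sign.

-1.32%

Market excess return = 9.50% − 3.79% = 5.71%
CAPM benchmark = R_f + β(R_m − R_f) = 3.79% + 0.27 × 5.71% = 5.3317%
α = actual − benchmark = 4.01% − 5.3317% = -1.32%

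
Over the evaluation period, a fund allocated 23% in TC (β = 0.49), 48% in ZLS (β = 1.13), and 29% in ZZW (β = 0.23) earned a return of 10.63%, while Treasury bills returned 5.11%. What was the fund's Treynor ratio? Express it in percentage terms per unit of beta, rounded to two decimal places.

β_P = 0.23×0.49 + 0.48×1.13 + 0.29×0.23 = 0.7218
Treynor = (R_P − R_f) / β_P = (10.63% − 5.11%) / 0.7218 = 5.52% / 0.7218 = 7.65%

7.65%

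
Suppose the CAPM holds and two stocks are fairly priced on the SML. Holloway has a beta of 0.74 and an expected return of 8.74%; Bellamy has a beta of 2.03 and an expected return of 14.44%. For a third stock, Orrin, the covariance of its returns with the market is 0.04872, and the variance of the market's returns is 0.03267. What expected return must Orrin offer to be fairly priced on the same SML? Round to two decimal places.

12.06%

MRP = (14.44% − 8.74%) / (2.03 − 0.74) = 4.4186%
R_f = 8.74% − 0.74 × 4.4186% = 5.4702%
β_Orrin = Cov / Var(R_m) = 0.04872 / 0.03267 = 1.4913
E(R_Orrin) = R_f + β × MRP = 5.4702% + 1.4913 × 4.4186% = 12.06%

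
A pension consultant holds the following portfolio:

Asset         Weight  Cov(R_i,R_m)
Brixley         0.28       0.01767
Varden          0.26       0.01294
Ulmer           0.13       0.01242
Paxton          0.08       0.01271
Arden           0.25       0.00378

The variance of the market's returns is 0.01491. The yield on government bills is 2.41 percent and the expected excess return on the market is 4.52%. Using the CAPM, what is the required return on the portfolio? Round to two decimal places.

β_Brixley = 0.01767 / 0.01491 = 1.1851
β_Varden = 0.01294 / 0.01491 = 0.8679
β_Ulmer = 0.01242 / 0.01491 = 0.8330
β_Paxton = 0.01271 / 0.01491 = 0.8524
β_Arden = 0.00378 / 0.01491 = 0.2535
β_P = Σ w_i β_i = 0.28×1.1851 + 0.26×0.8679 + 0.13×0.8330 + 0.08×0.8524 + 0.25×0.2535 = 0.7973
E(R_P) = R_f + β_P × MRP = 2.41% + 0.7973 × 4.52% = 6.01%

6.01%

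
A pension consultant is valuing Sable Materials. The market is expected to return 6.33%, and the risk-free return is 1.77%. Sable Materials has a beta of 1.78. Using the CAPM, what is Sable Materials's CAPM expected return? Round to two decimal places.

9.89%

Market risk premium = E(R_m) − R_f = 6.33% − 1.77% = 4.56%
E(R) = R_f + β × MRP = 1.77% + 1.78 × 4.56% = 9.89%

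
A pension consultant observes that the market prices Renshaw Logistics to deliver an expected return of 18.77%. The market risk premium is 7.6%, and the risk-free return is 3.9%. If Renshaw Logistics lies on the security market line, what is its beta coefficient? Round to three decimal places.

1.957

β = (E(R) − R_f) / MRP = (18.77% − 3.9%) / 7.6% = 14.87% / 7.6% = 1.957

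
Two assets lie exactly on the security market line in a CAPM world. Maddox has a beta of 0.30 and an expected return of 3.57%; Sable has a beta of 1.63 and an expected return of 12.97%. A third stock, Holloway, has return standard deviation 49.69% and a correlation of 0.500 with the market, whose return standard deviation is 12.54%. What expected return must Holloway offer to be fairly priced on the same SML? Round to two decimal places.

MRP = (12.97% − 3.57%) / (1.63 − 0.30) = 7.0677%
R_f = 3.57% − 0.30 × 7.0677% = 1.4497%
β_Holloway = ρ·σ_i/σ_m = 0.500 × 49.69 / 12.54 = 1.9813
E(R_Holloway) = R_f + β × MRP = 1.4497% + 1.9813 × 7.0677% = 15.45%

15.45%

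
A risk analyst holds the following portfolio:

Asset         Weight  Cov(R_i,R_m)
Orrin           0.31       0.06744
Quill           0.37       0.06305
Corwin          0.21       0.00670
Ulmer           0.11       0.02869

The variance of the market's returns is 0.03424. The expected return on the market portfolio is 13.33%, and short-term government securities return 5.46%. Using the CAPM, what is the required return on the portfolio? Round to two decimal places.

16.68%

β_Orrin = 0.06744 / 0.03424 = 1.9696
β_Quill = 0.06305 / 0.03424 = 1.8414
β_Corwin = 0.00670 / 0.03424 = 0.1957
β_Ulmer = 0.02869 / 0.03424 = 0.8379
β_P = Σ w_i β_i = 0.31×1.9696 + 0.37×1.8414 + 0.21×0.1957 + 0.11×0.8379 = 1.4252
MRP = 13.33% − 5.46% = 7.87%
E(R_P) = R_f + β_P × MRP = 5.46% + 1.4252 × 7.87% = 16.68%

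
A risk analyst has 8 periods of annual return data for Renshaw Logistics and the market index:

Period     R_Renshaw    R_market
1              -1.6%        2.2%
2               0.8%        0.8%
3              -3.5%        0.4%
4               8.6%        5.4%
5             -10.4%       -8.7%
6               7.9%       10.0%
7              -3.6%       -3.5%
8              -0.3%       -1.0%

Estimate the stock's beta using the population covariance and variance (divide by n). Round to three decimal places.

Mean R_i = (-1.6 + 0.8 − 3.5 + 8.6 − 10.4 + 7.9 − 3.6 − 0.3) / 8 = -0.2625%
Mean R_m = (2.2 + 0.8 + 0.4 + 5.4 − 8.7 + 10.0 − 3.5 − 1.0) / 8 = 0.7000%
Σ(R_i − R̄_i)(R_m − R̄_m) = 226.0100  ⇒  Cov = 226.0100 / 8 = 28.2513
Σ(R_m − R̄_m)² = 219.8200  ⇒  Var(R_m) = 219.8200 / 8 = 27.4775
β = Cov / Var(R_m) = 28.2513 / 27.4775 = 1.0282

1.028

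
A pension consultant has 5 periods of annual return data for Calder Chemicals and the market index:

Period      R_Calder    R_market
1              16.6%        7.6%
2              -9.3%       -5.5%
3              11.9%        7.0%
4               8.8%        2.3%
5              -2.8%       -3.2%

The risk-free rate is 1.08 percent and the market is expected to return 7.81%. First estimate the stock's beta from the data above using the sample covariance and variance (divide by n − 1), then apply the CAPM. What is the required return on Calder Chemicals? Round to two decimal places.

Mean R_i = (16.6 − 9.3 + 11.9 + 8.8 − 2.8) / 5 = 5.0400%
Mean R_m = (7.6 − 5.5 + 7.0 + 2.3 − 3.2) / 5 = 1.6400%
Σ(R_i − R̄_i)(R_m − R̄_m) = 248.4820  ⇒  Cov = 248.4820 / 4 = 62.1205
Σ(R_m − R̄_m)² = 139.0920  ⇒  Var(R_m) = 139.0920 / 4 = 34.7730
β = Cov / Var(R_m) = 62.1205 / 34.7730 = 1.7865
MRP = 7.81% − 1.08% = 6.73%
E(R) = R_f + β × MRP = 1.08% + 1.7865 × 6.73% = 13.10%

13.10%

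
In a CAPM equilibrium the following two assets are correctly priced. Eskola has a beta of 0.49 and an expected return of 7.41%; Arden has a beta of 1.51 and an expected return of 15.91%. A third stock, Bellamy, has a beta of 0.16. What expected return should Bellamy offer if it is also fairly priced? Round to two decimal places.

4.66%

MRP (SML slope) = (15.91% − 7.41%) / (1.51 − 0.49) = 8.50% / 1.02 = 8.3333%
R_f (intercept) = 7.41% − 0.49 × 8.3333% = 3.3267%
E(R_Bellamy) = R_f + β × MRP = 3.3267% + 0.16 × 8.3333% = 4.66%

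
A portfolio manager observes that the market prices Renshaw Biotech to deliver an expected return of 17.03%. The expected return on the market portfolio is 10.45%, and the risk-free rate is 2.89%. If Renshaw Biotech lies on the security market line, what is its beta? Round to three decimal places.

MRP = 10.45% − 2.89% = 7.56%
β = (E(R) − R_f) / MRP = (17.03% − 2.89%) / 7.56% = 14.14% / 7.56% = 1.870

1.870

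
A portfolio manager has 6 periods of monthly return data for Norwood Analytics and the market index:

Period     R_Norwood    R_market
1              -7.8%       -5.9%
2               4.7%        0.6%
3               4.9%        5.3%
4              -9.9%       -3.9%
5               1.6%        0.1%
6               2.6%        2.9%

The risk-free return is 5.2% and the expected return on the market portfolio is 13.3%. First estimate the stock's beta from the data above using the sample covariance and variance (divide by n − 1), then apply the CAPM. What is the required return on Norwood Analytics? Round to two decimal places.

Mean R_i = (-7.8 + 4.7 + 4.9 − 9.9 + 1.6 + 2.6) / 6 = -0.6500%
Mean R_m = (-5.9 + 0.6 + 5.3 − 3.9 + 0.1 + 2.9) / 6 = -0.1500%
Σ(R_i − R̄_i)(R_m − R̄_m) = 120.5350  ⇒  Cov = 120.5350 / 5 = 24.1070
Σ(R_m − R̄_m)² = 86.7550  ⇒  Var(R_m) = 86.7550 / 5 = 17.3510
β = Cov / Var(R_m) = 24.1070 / 17.3510 = 1.3894
MRP = 13.3% − 5.2% = 8.10%
E(R) = R_f + β × MRP = 5.2% + 1.3894 × 8.1% = 16.45%

16.45%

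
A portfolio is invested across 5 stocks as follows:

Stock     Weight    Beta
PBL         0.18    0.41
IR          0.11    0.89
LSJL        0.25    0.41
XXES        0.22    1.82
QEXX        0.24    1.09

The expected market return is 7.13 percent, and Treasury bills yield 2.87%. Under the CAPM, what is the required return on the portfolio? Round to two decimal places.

6.86%

β_P = Σ w_i β_i = 0.18×0.41 + 0.11×0.89 + 0.25×0.41 + 0.22×1.82 + 0.24×1.09 = 0.9362
MRP = 7.13% − 2.87% = 4.26%
E(R_P) = R_f + β_P × MRP = 2.87% + 0.9362 × 4.26% = 6.86%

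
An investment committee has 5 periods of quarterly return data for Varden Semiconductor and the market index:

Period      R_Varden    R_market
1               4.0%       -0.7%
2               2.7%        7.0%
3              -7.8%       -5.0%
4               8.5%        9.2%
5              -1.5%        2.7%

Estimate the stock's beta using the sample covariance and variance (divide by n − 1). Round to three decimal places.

Mean R_i = (4.0 + 2.7 − 7.8 + 8.5 − 1.5) / 5 = 1.1800%
Mean R_m = (-0.7 + 7.0 − 5.0 + 9.2 + 2.7) / 5 = 2.6400%
Σ(R_i − R̄_i)(R_m − R̄_m) = 113.6740  ⇒  Cov = 113.6740 / 4 = 28.4185
Σ(R_m − R̄_m)² = 131.5720  ⇒  Var(R_m) = 131.5720 / 4 = 32.8930
β = Cov / Var(R_m) = 28.4185 / 32.8930 = 0.8640

0.864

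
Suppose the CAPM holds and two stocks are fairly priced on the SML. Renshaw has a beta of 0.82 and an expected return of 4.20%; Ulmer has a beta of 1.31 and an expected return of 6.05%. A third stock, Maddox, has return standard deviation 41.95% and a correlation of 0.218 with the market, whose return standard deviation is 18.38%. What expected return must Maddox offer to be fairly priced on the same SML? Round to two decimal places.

2.98%

MRP = (6.05% − 4.20%) / (1.31 − 0.82) = 3.7755%
R_f = 4.20% − 0.82 × 3.7755% = 1.1041%
β_Maddox = ρ·σ_i/σ_m = 0.218 × 41.95 / 18.38 = 0.4976
E(R_Maddox) = R_f + β × MRP = 1.1041% + 0.4976 × 3.7755% = 2.98%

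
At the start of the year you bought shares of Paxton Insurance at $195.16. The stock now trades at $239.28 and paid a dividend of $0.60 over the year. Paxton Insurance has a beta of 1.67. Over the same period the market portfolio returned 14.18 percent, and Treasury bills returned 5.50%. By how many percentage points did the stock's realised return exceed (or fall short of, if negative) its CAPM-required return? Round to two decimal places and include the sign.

Realised HPR = (P1 + D1 − P0) / P0 = (239.28 + 0.60 − 195.16) / 195.16 = 44.72 / 195.16 = 22.9145%
MRP = 14.18% − 5.50% = 8.68%
CAPM required = R_f + β·MRP = 5.50% + 1.67 × 8.68% = 19.9956%
α = realised − required = 22.9145% − 19.9956% = +2.92%

+2.92%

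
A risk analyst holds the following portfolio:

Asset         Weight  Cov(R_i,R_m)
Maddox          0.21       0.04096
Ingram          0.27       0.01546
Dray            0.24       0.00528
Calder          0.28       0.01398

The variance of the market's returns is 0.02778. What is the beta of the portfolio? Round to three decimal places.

0.646

β_Maddox = 0.04096 / 0.02778 = 1.4744
β_Ingram = 0.01546 / 0.02778 = 0.5565
β_Dray = 0.00528 / 0.02778 = 0.1901
β_Calder = 0.01398 / 0.02778 = 0.5032
β_P = Σ w_i β_i = 0.21×1.4744 + 0.27×0.5565 + 0.24×0.1901 + 0.28×0.5032 = 0.6464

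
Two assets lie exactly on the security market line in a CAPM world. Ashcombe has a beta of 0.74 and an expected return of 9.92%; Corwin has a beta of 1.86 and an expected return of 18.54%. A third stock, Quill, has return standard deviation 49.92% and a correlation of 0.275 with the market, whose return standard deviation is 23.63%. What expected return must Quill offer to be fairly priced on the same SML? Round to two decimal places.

MRP = (18.54% − 9.92%) / (1.86 − 0.74) = 7.6964%
R_f = 9.92% − 0.74 × 7.6964% = 4.2247%
β_Quill = ρ·σ_i/σ_m = 0.275 × 49.92 / 23.63 = 0.5810
E(R_Quill) = R_f + β × MRP = 4.2247% + 0.5810 × 7.6964% = 8.70%

8.70%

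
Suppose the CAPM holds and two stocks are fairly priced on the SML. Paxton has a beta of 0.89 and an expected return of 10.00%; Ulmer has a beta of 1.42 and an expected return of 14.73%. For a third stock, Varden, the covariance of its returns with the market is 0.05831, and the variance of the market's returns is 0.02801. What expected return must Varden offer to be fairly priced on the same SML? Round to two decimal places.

20.64%

MRP = (14.73% − 10.00%) / (1.42 − 0.89) = 8.9245%
R_f = 10.00% − 0.89 × 8.9245% = 2.0572%
β_Varden = Cov / Var(R_m) = 0.05831 / 0.02801 = 2.0818
E(R_Varden) = R_f + β × MRP = 2.0572% + 2.0818 × 8.9245% = 20.64%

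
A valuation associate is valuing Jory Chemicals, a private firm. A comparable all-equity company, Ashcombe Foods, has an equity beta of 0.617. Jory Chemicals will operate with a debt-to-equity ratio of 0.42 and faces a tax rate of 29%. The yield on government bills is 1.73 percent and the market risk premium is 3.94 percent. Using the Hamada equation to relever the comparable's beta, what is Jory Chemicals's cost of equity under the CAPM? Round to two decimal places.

4.89%

β_L = β_U × [1 + (1 − t)(D/E)] = 0.617 × [1 + (1 − 0.29) × 0.42]
    = 0.617 × [1 + 0.71 × 0.42] = 0.617 × 1.2982 = 0.8010
E(R) = R_f + β_L × MRP = 1.73% + 0.8010 × 3.94% = 4.89%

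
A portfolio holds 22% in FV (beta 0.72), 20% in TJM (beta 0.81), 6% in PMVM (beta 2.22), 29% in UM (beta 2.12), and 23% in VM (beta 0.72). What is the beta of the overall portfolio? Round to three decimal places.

1.234

β_P = Σ w_i β_i = 0.22×0.72 + 0.20×0.81 + 0.06×2.22 + 0.29×2.12 + 0.23×0.72 = 1.2340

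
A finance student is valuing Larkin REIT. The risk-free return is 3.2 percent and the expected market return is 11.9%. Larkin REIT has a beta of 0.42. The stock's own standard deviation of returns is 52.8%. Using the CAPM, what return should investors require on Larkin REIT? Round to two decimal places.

Market risk premium = E(R_m) − R_f = 11.9% − 3.2% = 8.70%
E(R) = R_f + β × MRP = 3.2% + 0.42 × 8.7% = 6.85%

6.85%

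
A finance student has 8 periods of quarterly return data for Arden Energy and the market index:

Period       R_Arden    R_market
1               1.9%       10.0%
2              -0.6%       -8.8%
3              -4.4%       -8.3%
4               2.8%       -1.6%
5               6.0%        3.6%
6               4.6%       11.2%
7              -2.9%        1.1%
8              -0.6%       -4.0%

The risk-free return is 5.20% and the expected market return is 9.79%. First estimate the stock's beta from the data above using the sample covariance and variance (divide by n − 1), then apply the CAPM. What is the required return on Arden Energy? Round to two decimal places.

6.63%

Mean R_i = (1.9 − 0.6 − 4.4 + 2.8 + 6.0 + 4.6 − 2.9 − 0.6) / 8 = 0.8500%
Mean R_m = (10.0 − 8.8 − 8.3 − 1.6 + 3.6 + 11.2 + 1.1 − 4.0) / 8 = 0.4000%
Σ(R_i − R̄_i)(R_m − R̄_m) = 125.9300  ⇒  Cov = 125.9300 / 7 = 17.9900
Σ(R_m − R̄_m)² = 403.2200  ⇒  Var(R_m) = 403.2200 / 7 = 57.6029
β = Cov / Var(R_m) = 17.9900 / 57.6029 = 0.3123
MRP = 9.79% − 5.20% = 4.59%
E(R) = R_f + β × MRP = 5.20% + 0.3123 × 4.59% = 6.63%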